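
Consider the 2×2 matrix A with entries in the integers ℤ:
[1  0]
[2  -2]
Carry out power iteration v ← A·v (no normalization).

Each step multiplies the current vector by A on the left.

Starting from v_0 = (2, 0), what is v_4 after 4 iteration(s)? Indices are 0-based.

v_4 = (2, -20)

v_0 = (2, 0).
v_1 = A·v_0 = (2, 4).
v_2 = A·v_1 = (2, -4).
v_3 = A·v_2 = (2, 12).
v_4 = A·v_3 = (2, -20).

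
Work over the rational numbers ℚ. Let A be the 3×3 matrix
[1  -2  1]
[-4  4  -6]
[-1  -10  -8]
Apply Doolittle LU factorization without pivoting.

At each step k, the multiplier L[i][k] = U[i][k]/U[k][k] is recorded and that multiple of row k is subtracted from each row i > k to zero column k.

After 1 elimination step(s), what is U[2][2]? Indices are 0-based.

U[2][2] = -7

k=0: U[0][0]=1
  eliminate (1,0): mult=-4, new row 1: (0, -4, -2); set L[1][0]=-4
  eliminate (2,0): mult=-1, new row 2: (0, -12, -7); set L[2][0]=-1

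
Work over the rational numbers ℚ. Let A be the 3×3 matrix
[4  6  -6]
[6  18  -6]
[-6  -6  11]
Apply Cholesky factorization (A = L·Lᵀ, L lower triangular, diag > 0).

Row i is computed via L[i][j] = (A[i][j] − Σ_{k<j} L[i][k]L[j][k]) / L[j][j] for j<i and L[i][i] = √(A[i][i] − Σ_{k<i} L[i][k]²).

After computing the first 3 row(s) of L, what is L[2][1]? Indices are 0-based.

Step 1: L[0][0] = √(4) = 2.
  L[1][0] = (6) / L[0][0] = 3.
Step 2: L[1][1] = √(9) = 3.
  L[2][0] = (-6) / L[0][0] = -3.
  L[2][1] = (3) / L[1][1] = 1.
Step 3: L[2][2] = √(1) = 1.

L[2][1] = 1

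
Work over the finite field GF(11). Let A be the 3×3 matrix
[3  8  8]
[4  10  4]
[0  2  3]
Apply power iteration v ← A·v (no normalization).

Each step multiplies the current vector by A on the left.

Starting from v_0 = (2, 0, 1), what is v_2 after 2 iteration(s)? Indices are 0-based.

v_0 = (2, 0, 1).
v_1 = A·v_0 = (3, 1, 3).
v_2 = A·v_1 = (8, 1, 0).

v_2 = (8, 1, 0)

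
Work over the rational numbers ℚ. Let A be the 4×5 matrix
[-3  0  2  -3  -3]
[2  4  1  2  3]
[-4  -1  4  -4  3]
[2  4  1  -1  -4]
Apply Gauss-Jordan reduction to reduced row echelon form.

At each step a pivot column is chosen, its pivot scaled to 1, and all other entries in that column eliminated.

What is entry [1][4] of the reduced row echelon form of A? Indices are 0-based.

M[1][4] = -45/23

pivot(0,0)=-3: scale R0 → (1, 0, -2/3, 1, 1)
  clear (1,0): R1 −= (2)R0 → (0, 4, 7/3, 0, 1)
  clear (2,0): R2 −= (-4)R0 → (0, -1, 4/3, 0, 7)
  clear (3,0): R3 −= (2)R0 → (0, 4, 7/3, -3, -6)
pivot(1,1)=4: scale R1 → (0, 1, 7/12, 0, 1/4)
  clear (2,1): R2 −= (-1)R1 → (0, 0, 23/12, 0, 29/4)
  clear (3,1): R3 −= (4)R1 → (0, 0, 0, -3, -7)
pivot(2,2)=23/12: scale R2 → (0, 0, 1, 0, 87/23)
  clear (0,2): R0 −= (-2/3)R2 → (1, 0, 0, 1, 81/23)
  clear (1,2): R1 −= (7/12)R2 → (0, 1, 0, 0, -45/23)
pivot(3,3)=-3: scale R3 → (0, 0, 0, 1, 7/3)
  clear (0,3): R0 −= (1)R3 → (1, 0, 0, 0, 82/69)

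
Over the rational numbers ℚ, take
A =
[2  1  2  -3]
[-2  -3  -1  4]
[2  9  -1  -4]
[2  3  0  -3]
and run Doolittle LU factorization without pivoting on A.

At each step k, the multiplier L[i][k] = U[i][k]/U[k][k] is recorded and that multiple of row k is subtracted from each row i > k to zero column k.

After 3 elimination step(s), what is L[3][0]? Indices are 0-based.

[col 0] pivot 2
  R1 -= -1*R0 → (0, -2, 1, 1)  (L[1][0] := -1)
  R2 -= 1*R0 → (0, 8, -3, -1)  (L[2][0] := 1)
  R3 -= 1*R0 → (0, 2, -2, 0)  (L[3][0] := 1)
[col 1] pivot -2
  R2 -= -4*R1 → (0, 0, 1, 3)  (L[2][1] := -4)
  R3 -= -1*R1 → (0, 0, -1, 1)  (L[3][1] := -1)
[col 2] pivot 1
  R3 -= -1*R2 → (0, 0, 0, 4)  (L[3][2] := -1)

L[3][0] = 1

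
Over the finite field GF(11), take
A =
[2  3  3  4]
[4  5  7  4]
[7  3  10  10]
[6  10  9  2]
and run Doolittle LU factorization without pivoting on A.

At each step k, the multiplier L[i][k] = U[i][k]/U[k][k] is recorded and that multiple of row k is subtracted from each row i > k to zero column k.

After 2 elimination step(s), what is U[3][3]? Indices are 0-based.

Step 1: pivot at (0,0) is 2.
  row1 ← row1 − (2)·row0  ⇒  L[1][0]=2, U row1=(0, 10, 1, 7)
  row2 ← row2 − (9)·row0  ⇒  L[2][0]=9, U row2=(0, 9, 5, 7)
  row3 ← row3 − (3)·row0  ⇒  L[3][0]=3, U row3=(0, 1, 0, 1)
Step 2: pivot at (1,1) is 10.
  row2 ← row2 − (2)·row1  ⇒  L[2][1]=2, U row2=(0, 0, 3, 4)
  row3 ← row3 − (10)·row1  ⇒  L[3][1]=10, U row3=(0, 0, 1, 8)

U[3][3] = 8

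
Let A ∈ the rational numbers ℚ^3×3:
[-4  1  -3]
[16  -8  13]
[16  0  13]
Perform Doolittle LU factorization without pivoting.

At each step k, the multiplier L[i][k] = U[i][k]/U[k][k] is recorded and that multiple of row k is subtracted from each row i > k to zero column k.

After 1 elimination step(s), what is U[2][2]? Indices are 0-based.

Step 1: pivot at (0,0) is -4.
  row1 ← row1 − (-4)·row0  ⇒  L[1][0]=-4, U row1=(0, -4, 1)
  row2 ← row2 − (-4)·row0  ⇒  L[2][0]=-4, U row2=(0, 4, 1)

U[2][2] = 1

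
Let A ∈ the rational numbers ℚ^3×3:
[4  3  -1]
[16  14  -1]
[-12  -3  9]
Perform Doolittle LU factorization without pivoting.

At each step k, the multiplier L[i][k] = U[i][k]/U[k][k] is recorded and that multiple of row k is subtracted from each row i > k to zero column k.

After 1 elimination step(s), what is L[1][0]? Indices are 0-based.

Step 1: pivot at (0,0) is 4.
  row1 ← row1 − (4)·row0  ⇒  L[1][0]=4, U row1=(0, 2, 3)
  row2 ← row2 − (-3)·row0  ⇒  L[2][0]=-3, U row2=(0, 6, 6)

L[1][0] = 4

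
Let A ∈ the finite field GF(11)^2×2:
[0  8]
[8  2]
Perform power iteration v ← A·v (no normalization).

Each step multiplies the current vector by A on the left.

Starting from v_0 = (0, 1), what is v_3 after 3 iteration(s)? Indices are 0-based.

v_0 = (0, 1).
v_1 = A·v_0 = (8, 2).
v_2 = A·v_1 = (5, 2).
v_3 = A·v_2 = (5, 0).

v_3 = (5, 0)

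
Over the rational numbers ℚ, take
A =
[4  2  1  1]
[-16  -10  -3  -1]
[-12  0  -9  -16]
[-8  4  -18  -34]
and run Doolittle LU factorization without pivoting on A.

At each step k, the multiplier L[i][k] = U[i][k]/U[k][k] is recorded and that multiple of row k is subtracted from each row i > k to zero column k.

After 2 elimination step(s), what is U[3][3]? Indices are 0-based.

Step 1: pivot at (0,0) is 4.
  row1 ← row1 − (-4)·row0  ⇒  L[1][0]=-4, U row1=(0, -2, 1, 3)
  row2 ← row2 − (-3)·row0  ⇒  L[2][0]=-3, U row2=(0, 6, -6, -13)
  row3 ← row3 − (-2)·row0  ⇒  L[3][0]=-2, U row3=(0, 8, -16, -32)
Step 2: pivot at (1,1) is -2.
  row2 ← row2 − (-3)·row1  ⇒  L[2][1]=-3, U row2=(0, 0, -3, -4)
  row3 ← row3 − (-4)·row1  ⇒  L[3][1]=-4, U row3=(0, 0, -12, -20)

U[3][3] = -20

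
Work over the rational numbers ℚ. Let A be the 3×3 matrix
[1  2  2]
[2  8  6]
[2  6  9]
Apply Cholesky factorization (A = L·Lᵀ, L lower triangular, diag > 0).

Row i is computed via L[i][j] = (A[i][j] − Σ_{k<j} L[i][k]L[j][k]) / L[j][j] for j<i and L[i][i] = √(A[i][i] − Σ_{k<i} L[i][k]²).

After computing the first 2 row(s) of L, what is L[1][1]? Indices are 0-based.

Step 1: L[0][0] = √(1) = 1.
  L[1][0] = (2) / L[0][0] = 2.
Step 2: L[1][1] = √(4) = 2.

L[1][1] = 2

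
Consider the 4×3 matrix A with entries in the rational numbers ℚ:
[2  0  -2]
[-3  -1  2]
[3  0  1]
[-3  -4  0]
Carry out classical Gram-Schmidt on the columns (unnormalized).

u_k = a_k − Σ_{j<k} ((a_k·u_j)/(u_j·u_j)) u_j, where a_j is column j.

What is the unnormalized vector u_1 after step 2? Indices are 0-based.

u_1 = (-30/31, 14/31, -45/31, -79/31)

Step 1: u_0 = a_0 = (2, -3, 3, -3).
Step 2: u_1 = a_1 − (15/31)·u_0 = (-30/31, 14/31, -45/31, -79/31).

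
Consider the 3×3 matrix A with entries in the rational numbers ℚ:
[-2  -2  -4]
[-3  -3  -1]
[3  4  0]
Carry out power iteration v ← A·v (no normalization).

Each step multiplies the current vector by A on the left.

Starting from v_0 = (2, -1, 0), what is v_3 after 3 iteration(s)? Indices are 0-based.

v_0 = (2, -1, 0).
v_1 = A·v_0 = (-2, -3, 2).
v_2 = A·v_1 = (2, 13, -18).
v_3 = A·v_2 = (42, -27, 58).

v_3 = (42, -27, 58)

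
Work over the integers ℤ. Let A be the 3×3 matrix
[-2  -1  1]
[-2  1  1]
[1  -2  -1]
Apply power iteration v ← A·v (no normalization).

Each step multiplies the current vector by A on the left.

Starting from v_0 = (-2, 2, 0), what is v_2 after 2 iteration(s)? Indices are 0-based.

v_0 = (-2, 2, 0).
v_1 = A·v_0 = (2, 6, -6).
v_2 = A·v_1 = (-16, -4, -4).

v_2 = (-16, -4, -4)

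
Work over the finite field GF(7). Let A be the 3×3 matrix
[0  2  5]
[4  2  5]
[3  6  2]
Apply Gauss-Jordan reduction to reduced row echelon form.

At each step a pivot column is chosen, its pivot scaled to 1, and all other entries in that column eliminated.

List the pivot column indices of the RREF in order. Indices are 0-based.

pivot(0,0): swap R0↔R1
pivot(0,0)=4: scale R0 → (1, 4, 3)
  clear (2,0): R2 −= (3)R0 → (0, 1, 0)
pivot(1,1)=2: scale R1 → (0, 1, 6)
  clear (0,1): R0 −= (4)R1 → (1, 0, 0)
  clear (2,1): R2 −= (1)R1 → (0, 0, 1)
pivot(2,2)=1: scale R2 → (0, 0, 1)
  clear (1,2): R1 −= (6)R2 → (0, 1, 0)

pivot columns: 0, 1, 2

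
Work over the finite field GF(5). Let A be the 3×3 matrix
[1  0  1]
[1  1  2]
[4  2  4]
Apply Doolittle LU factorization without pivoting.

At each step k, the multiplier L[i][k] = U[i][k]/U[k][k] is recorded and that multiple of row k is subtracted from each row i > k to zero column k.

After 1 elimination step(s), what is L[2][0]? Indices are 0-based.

Step 1: pivot at (0,0) is 1.
  row1 ← row1 − (1)·row0  ⇒  L[1][0]=1, U row1=(0, 1, 1)
  row2 ← row2 − (4)·row0  ⇒  L[2][0]=4, U row2=(0, 2, 0)

L[2][0] = 4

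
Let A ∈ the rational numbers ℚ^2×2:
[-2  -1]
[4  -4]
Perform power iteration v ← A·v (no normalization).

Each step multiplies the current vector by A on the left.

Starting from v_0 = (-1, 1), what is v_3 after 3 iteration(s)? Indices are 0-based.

v_0 = (-1, 1).
v_1 = A·v_0 = (1, -8).
v_2 = A·v_1 = (6, 36).
v_3 = A·v_2 = (-48, -120).

v_3 = (-48, -120)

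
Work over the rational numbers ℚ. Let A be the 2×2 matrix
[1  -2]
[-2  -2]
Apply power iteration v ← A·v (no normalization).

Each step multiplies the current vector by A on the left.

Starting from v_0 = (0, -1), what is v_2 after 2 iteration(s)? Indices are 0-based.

v_0 = (0, -1).
v_1 = A·v_0 = (2, 2).
v_2 = A·v_1 = (-2, -8).

v_2 = (-2, -8)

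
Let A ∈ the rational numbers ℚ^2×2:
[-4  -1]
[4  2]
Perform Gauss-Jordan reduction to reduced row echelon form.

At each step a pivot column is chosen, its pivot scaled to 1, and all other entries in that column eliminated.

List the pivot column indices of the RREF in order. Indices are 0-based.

pivot columns: 0, 1

pivot(0,0)=-4: scale R0 → (1, 1/4)
  clear (1,0): R1 −= (4)R0 → (0, 1)
pivot(1,1)=1: scale R1 → (0, 1)
  clear (0,1): R0 −= (1/4)R1 → (1, 0)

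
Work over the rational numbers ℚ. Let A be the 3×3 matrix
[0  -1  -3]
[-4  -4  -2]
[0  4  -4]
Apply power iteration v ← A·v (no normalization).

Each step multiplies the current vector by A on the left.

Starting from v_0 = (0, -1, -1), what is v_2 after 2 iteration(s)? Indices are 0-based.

v_0 = (0, -1, -1).
v_1 = A·v_0 = (4, 6, 0).
v_2 = A·v_1 = (-6, -40, 24).

v_2 = (-6, -40, 24)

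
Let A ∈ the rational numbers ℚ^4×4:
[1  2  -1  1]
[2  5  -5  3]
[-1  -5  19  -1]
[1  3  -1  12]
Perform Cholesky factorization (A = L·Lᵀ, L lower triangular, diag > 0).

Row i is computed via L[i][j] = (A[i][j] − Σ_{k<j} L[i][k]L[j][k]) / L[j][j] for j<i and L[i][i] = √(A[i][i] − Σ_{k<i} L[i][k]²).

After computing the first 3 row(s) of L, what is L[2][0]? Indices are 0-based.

Step 1: L[0][0] = √(1) = 1.
  L[1][0] = (2) / L[0][0] = 2.
Step 2: L[1][1] = √(1) = 1.
  L[2][0] = (-1) / L[0][0] = -1.
  L[2][1] = (-3) / L[1][1] = -3.
Step 3: L[2][2] = √(9) = 3.

L[2][0] = -1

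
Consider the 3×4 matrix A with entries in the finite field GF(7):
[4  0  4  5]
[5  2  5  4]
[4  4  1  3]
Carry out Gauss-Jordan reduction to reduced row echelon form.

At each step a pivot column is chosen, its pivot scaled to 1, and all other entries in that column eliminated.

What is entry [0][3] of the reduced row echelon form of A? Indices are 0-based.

[1] R0 /= 4  ⇒  (1, 0, 1, 3)
     R1 -= 5·R0  ⇒  (0, 2, 0, 3)
     R2 -= 4·R0  ⇒  (0, 4, 4, 5)
[2] R1 /= 2  ⇒  (0, 1, 0, 5)
     R2 -= 4·R1  ⇒  (0, 0, 4, 6)
[3] R2 /= 4  ⇒  (0, 0, 1, 5)
     R0 -= 1·R2  ⇒  (1, 0, 0, 5)

M[0][3] = 5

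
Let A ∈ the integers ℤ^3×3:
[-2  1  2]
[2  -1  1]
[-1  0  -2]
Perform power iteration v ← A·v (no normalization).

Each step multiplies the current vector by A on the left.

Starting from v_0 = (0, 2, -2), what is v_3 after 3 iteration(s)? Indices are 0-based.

v_3 = (-24, 6, 4)

v_0 = (0, 2, -2).
v_1 = A·v_0 = (-2, -4, 4).
v_2 = A·v_1 = (8, 4, -6).
v_3 = A·v_2 = (-24, 6, 4).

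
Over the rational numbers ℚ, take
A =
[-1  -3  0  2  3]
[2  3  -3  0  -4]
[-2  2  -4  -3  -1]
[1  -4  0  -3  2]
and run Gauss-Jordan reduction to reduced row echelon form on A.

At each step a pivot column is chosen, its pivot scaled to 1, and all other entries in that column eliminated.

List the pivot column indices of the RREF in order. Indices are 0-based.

pivot columns: 0, 1, 2, 3

step 1: normalize row 0 (÷-1) = (1, 3, 0, -2, -3)
  row 1: subtract 2×row0 = (0, -3, -3, 4, 2)
  row 2: subtract -2×row0 = (0, 8, -4, -7, -7)
  row 3: subtract 1×row0 = (0, -7, 0, -1, 5)
step 2: normalize row 1 (÷-3) = (0, 1, 1, -4/3, -2/3)
  row 0: subtract 3×row1 = (1, 0, -3, 2, -1)
  row 2: subtract 8×row1 = (0, 0, -12, 11/3, -5/3)
  row 3: subtract -7×row1 = (0, 0, 7, -31/3, 1/3)
step 3: normalize row 2 (÷-12) = (0, 0, 1, -11/36, 5/36)
  row 0: subtract -3×row2 = (1, 0, 0, 13/12, -7/12)
  row 1: subtract 1×row2 = (0, 1, 0, -37/36, -29/36)
  row 3: subtract 7×row2 = (0, 0, 0, -295/36, -23/36)
step 4: normalize row 3 (÷-295/36) = (0, 0, 0, 1, 23/295)
  row 0: subtract 13/12×row3 = (1, 0, 0, 0, -197/295)
  row 1: subtract -37/36×row3 = (0, 1, 0, 0, -214/295)
  row 2: subtract -11/36×row3 = (0, 0, 1, 0, 48/295)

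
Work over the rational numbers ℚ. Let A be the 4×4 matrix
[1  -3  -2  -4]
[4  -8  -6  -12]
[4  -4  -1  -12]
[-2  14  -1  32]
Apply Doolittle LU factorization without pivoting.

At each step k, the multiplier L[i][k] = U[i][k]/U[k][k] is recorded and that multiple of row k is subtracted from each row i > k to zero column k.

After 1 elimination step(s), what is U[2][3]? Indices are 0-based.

[col 0] pivot 1
  R1 -= 4*R0 → (0, 4, 2, 4)  (L[1][0] := 4)
  R2 -= 4*R0 → (0, 8, 7, 4)  (L[2][0] := 4)
  R3 -= -2*R0 → (0, 8, -5, 24)  (L[3][0] := -2)

U[2][3] = 4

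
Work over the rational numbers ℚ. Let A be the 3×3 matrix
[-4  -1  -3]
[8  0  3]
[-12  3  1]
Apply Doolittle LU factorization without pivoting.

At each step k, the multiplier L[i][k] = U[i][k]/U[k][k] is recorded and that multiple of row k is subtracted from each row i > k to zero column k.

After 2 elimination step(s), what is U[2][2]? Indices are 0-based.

U[2][2] = 1

Step 1: pivot at (0,0) is -4.
  row1 ← row1 − (-2)·row0  ⇒  L[1][0]=-2, U row1=(0, -2, -3)
  row2 ← row2 − (3)·row0  ⇒  L[2][0]=3, U row2=(0, 6, 10)
Step 2: pivot at (1,1) is -2.
  row2 ← row2 − (-3)·row1  ⇒  L[2][1]=-3, U row2=(0, 0, 1)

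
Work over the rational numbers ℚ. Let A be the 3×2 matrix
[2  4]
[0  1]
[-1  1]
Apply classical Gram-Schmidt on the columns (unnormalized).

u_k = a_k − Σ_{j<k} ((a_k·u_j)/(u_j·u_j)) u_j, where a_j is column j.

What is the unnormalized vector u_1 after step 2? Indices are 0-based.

u_1 = (6/5, 1, 12/5)

Step 1: u_0 = a_0 = (2, 0, -1).
Step 2: u_1 = a_1 − (7/5)·u_0 = (6/5, 1, 12/5).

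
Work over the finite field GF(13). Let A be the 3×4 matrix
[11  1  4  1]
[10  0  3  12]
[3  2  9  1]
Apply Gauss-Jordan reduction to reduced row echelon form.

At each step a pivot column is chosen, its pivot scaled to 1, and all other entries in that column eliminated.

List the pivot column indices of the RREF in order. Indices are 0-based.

[1] R0 /= 11  ⇒  (1, 6, 11, 6)
     R1 -= 10·R0  ⇒  (0, 5, 10, 4)
     R2 -= 3·R0  ⇒  (0, 10, 2, 9)
[2] R1 /= 5  ⇒  (0, 1, 2, 6)
     R0 -= 6·R1  ⇒  (1, 0, 12, 9)
     R2 -= 10·R1  ⇒  (0, 0, 8, 1)
[3] R2 /= 8  ⇒  (0, 0, 1, 5)
     R0 -= 12·R2  ⇒  (1, 0, 0, 1)
     R1 -= 2·R2  ⇒  (0, 1, 0, 9)

pivot columns: 0, 1, 2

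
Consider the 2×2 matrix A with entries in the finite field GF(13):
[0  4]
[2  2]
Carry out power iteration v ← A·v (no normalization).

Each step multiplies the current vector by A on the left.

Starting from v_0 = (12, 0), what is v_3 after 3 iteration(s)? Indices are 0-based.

v_3 = (10, 2)

v_0 = (12, 0).
v_1 = A·v_0 = (0, 11).
v_2 = A·v_1 = (5, 9).
v_3 = A·v_2 = (10, 2).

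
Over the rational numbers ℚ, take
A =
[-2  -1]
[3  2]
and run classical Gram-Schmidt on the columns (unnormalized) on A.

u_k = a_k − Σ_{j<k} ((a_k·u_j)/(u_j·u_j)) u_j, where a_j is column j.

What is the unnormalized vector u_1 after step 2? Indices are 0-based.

u_1 = (3/13, 2/13)

Step 1: u_0 = a_0 = (-2, 3).
Step 2: u_1 = a_1 − (8/13)·u_0 = (3/13, 2/13).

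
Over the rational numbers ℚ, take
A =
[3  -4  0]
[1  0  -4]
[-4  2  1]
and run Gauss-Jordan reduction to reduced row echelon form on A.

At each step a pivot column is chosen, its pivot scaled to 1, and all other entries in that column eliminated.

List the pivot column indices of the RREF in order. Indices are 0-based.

pivot columns: 0, 1, 2

step 1: normalize row 0 (÷3) = (1, -4/3, 0)
  row 1: subtract 1×row0 = (0, 4/3, -4)
  row 2: subtract -4×row0 = (0, -10/3, 1)
step 2: normalize row 1 (÷4/3) = (0, 1, -3)
  row 0: subtract -4/3×row1 = (1, 0, -4)
  row 2: subtract -10/3×row1 = (0, 0, -9)
step 3: normalize row 2 (÷-9) = (0, 0, 1)
  row 0: subtract -4×row2 = (1, 0, 0)
  row 1: subtract -3×row2 = (0, 1, 0)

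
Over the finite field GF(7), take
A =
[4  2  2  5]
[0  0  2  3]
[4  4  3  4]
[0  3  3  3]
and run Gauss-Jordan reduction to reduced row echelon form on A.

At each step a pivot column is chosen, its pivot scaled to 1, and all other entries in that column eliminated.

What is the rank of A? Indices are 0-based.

rank = 4

[1] R0 /= 4  ⇒  (1, 4, 4, 3)
     R2 -= 4·R0  ⇒  (0, 2, 1, 6)
[2] R1 <-> R2
[2] R1 /= 2  ⇒  (0, 1, 4, 3)
     R0 -= 4·R1  ⇒  (1, 0, 2, 5)
     R3 -= 3·R1  ⇒  (0, 0, 5, 1)
[3] R2 /= 2  ⇒  (0, 0, 1, 5)
     R0 -= 2·R2  ⇒  (1, 0, 0, 2)
     R1 -= 4·R2  ⇒  (0, 1, 0, 4)
     R3 -= 5·R2  ⇒  (0, 0, 0, 4)
[4] R3 /= 4  ⇒  (0, 0, 0, 1)
     R0 -= 2·R3  ⇒  (1, 0, 0, 0)
     R1 -= 4·R3  ⇒  (0, 1, 0, 0)
     R2 -= 5·R3  ⇒  (0, 0, 1, 0)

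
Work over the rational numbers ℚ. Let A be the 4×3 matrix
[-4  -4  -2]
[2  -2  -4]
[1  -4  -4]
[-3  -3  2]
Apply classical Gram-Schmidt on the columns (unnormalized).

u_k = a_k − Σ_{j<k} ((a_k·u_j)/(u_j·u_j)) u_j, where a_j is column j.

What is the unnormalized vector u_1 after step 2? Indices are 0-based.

u_1 = (-26/15, -47/15, -137/30, -13/10)

Step 1: u_0 = a_0 = (-4, 2, 1, -3).
Step 2: u_1 = a_1 − (17/30)·u_0 = (-26/15, -47/15, -137/30, -13/10).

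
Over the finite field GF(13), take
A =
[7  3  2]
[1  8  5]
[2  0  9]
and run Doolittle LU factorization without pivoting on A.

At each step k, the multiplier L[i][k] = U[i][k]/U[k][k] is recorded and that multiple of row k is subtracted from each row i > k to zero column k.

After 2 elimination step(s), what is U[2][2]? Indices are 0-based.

Step 1: pivot at (0,0) is 7.
  row1 ← row1 − (2)·row0  ⇒  L[1][0]=2, U row1=(0, 2, 1)
  row2 ← row2 − (4)·row0  ⇒  L[2][0]=4, U row2=(0, 1, 1)
Step 2: pivot at (1,1) is 2.
  row2 ← row2 − (7)·row1  ⇒  L[2][1]=7, U row2=(0, 0, 7)

U[2][2] = 7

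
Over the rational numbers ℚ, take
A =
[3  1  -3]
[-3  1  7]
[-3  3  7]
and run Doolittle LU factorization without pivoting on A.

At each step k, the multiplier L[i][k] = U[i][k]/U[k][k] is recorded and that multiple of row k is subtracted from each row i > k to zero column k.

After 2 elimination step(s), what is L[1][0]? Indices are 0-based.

k=0: U[0][0]=3
  eliminate (1,0): mult=-1, new row 1: (0, 2, 4); set L[1][0]=-1
  eliminate (2,0): mult=-1, new row 2: (0, 4, 4); set L[2][0]=-1
k=1: U[1][1]=2
  eliminate (2,1): mult=2, new row 2: (0, 0, -4); set L[2][1]=2

L[1][0] = -1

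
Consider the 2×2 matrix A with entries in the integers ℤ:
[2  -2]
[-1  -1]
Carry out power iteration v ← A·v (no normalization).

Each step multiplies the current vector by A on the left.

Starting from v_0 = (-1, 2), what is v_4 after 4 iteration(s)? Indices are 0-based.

v_4 = (-74, 31)

v_0 = (-1, 2).
v_1 = A·v_0 = (-6, -1).
v_2 = A·v_1 = (-10, 7).
v_3 = A·v_2 = (-34, 3).
v_4 = A·v_3 = (-74, 31).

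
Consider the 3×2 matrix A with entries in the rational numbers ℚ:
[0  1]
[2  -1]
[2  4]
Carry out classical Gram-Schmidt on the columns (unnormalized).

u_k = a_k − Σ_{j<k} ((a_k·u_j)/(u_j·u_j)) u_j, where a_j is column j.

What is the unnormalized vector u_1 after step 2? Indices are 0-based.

u_1 = (1, -5/2, 5/2)

Step 1: u_0 = a_0 = (0, 2, 2).
Step 2: u_1 = a_1 − (3/4)·u_0 = (1, -5/2, 5/2).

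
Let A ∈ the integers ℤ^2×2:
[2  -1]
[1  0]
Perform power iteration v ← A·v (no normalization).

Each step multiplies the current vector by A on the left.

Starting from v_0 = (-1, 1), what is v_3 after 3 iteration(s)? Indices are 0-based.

v_0 = (-1, 1).
v_1 = A·v_0 = (-3, -1).
v_2 = A·v_1 = (-5, -3).
v_3 = A·v_2 = (-7, -5).

v_3 = (-7, -5)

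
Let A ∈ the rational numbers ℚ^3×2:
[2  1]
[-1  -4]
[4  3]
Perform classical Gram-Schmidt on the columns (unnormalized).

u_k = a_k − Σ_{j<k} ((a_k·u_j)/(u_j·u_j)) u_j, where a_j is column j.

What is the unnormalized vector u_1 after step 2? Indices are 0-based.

Step 1: u_0 = a_0 = (2, -1, 4).
Step 2: u_1 = a_1 − (6/7)·u_0 = (-5/7, -22/7, -3/7).

u_1 = (-5/7, -22/7, -3/7)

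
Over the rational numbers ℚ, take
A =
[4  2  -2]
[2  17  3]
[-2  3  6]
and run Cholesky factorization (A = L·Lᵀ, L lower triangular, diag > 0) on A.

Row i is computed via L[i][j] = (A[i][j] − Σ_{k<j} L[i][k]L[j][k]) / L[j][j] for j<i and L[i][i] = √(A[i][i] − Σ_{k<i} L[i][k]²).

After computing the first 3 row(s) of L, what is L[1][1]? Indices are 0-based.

Step 1: L[0][0] = √(4) = 2.
  L[1][0] = (2) / L[0][0] = 1.
Step 2: L[1][1] = √(16) = 4.
  L[2][0] = (-2) / L[0][0] = -1.
  L[2][1] = (4) / L[1][1] = 1.
Step 3: L[2][2] = √(4) = 2.

L[1][1] = 4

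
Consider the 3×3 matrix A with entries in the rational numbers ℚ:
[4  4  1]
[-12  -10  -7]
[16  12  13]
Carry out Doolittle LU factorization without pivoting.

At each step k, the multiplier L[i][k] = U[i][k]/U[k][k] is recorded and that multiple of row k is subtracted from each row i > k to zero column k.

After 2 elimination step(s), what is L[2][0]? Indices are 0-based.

L[2][0] = 4

[col 0] pivot 4
  R1 -= -3*R0 → (0, 2, -4)  (L[1][0] := -3)
  R2 -= 4*R0 → (0, -4, 9)  (L[2][0] := 4)
[col 1] pivot 2
  R2 -= -2*R1 → (0, 0, 1)  (L[2][1] := -2)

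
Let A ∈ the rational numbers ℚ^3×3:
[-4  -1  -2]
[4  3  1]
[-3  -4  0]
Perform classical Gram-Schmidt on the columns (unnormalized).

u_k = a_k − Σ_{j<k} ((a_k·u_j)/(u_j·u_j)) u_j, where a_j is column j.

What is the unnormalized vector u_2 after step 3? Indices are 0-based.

Step 1: u_0 = a_0 = (-4, 4, -3).
Step 2: u_1 = a_1 − (28/41)·u_0 = (71/41, 11/41, -80/41).
Step 3: u_2 = a_2 − (12/41)·u_0 − (-131/282)·u_1 = (-7/282, -13/282, -4/141).

u_2 = (-7/282, -13/282, -4/141)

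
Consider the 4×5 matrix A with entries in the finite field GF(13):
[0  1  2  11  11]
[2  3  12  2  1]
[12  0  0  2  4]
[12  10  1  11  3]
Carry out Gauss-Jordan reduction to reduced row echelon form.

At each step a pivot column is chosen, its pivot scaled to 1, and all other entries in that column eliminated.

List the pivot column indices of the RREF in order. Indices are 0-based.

step 1: exchange rows 0,1
step 1: normalize row 0 (÷2) = (1, 8, 6, 1, 7)
  row 2: subtract 12×row0 = (0, 8, 6, 3, 11)
  row 3: subtract 12×row0 = (0, 5, 7, 12, 10)
step 2: normalize row 1 (÷1) = (0, 1, 2, 11, 11)
  row 0: subtract 8×row1 = (1, 0, 3, 4, 10)
  row 2: subtract 8×row1 = (0, 0, 3, 6, 1)
  row 3: subtract 5×row1 = (0, 0, 10, 9, 7)
step 3: normalize row 2 (÷3) = (0, 0, 1, 2, 9)
  row 0: subtract 3×row2 = (1, 0, 0, 11, 9)
  row 1: subtract 2×row2 = (0, 1, 0, 7, 6)
  row 3: subtract 10×row2 = (0, 0, 0, 2, 8)
step 4: normalize row 3 (÷2) = (0, 0, 0, 1, 4)
  row 0: subtract 11×row3 = (1, 0, 0, 0, 4)
  row 1: subtract 7×row3 = (0, 1, 0, 0, 4)
  row 2: subtract 2×row3 = (0, 0, 1, 0, 1)

pivot columns: 0, 1, 2, 3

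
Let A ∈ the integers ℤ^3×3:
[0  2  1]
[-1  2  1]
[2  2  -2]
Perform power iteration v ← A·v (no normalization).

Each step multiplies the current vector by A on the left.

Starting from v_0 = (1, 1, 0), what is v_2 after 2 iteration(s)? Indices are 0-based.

v_2 = (6, 4, -2)

v_0 = (1, 1, 0).
v_1 = A·v_0 = (2, 1, 4).
v_2 = A·v_1 = (6, 4, -2).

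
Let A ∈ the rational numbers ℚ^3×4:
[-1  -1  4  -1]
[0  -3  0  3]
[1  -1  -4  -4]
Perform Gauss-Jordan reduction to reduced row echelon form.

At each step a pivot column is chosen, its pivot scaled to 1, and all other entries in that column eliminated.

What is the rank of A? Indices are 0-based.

rank = 3

step 1: normalize row 0 (÷-1) = (1, 1, -4, 1)
  row 2: subtract 1×row0 = (0, -2, 0, -5)
step 2: normalize row 1 (÷-3) = (0, 1, 0, -1)
  row 0: subtract 1×row1 = (1, 0, -4, 2)
  row 2: subtract -2×row1 = (0, 0, 0, -7)
skip col 2 (zero from row 2)
step 3: normalize row 2 (÷-7) = (0, 0, 0, 1)
  row 0: subtract 2×row2 = (1, 0, -4, 0)
  row 1: subtract -1×row2 = (0, 1, 0, 0)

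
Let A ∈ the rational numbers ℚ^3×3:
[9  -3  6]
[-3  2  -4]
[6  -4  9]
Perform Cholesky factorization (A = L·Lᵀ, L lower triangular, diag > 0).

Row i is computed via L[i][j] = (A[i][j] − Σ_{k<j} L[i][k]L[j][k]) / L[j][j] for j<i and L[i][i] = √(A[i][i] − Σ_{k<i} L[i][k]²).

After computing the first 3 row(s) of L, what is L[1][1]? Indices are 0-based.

Step 1: L[0][0] = √(9) = 3.
  L[1][0] = (-3) / L[0][0] = -1.
Step 2: L[1][1] = √(1) = 1.
  L[2][0] = (6) / L[0][0] = 2.
  L[2][1] = (-2) / L[1][1] = -2.
Step 3: L[2][2] = √(1) = 1.

L[1][1] = 1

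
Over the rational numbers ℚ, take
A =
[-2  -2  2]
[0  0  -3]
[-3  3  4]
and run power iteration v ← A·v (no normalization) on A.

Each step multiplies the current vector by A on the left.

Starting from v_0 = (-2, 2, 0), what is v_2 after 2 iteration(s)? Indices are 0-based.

v_0 = (-2, 2, 0).
v_1 = A·v_0 = (0, 0, 12).
v_2 = A·v_1 = (24, -36, 48).

v_2 = (24, -36, 48)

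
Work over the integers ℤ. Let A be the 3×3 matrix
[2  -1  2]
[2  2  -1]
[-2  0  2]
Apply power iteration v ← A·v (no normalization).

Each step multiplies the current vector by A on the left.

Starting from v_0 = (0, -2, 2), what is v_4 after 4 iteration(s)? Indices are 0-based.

v_0 = (0, -2, 2).
v_1 = A·v_0 = (6, -6, 4).
v_2 = A·v_1 = (26, -4, -4).
v_3 = A·v_2 = (48, 48, -60).
v_4 = A·v_3 = (-72, 252, -216).

v_4 = (-72, 252, -216)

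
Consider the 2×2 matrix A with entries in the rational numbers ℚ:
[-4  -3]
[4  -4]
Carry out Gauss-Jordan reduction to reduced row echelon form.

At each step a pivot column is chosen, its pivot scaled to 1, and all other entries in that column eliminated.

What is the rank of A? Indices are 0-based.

rank = 2

[1] R0 /= -4  ⇒  (1, 3/4)
     R1 -= 4·R0  ⇒  (0, -7)
[2] R1 /= -7  ⇒  (0, 1)
     R0 -= 3/4·R1  ⇒  (1, 0)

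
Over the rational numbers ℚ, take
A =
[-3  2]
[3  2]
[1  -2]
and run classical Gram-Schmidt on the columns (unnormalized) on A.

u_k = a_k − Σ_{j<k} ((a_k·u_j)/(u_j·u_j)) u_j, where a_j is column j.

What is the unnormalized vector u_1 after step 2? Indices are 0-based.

u_1 = (32/19, 44/19, -36/19)

Step 1: u_0 = a_0 = (-3, 3, 1).
Step 2: u_1 = a_1 − (-2/19)·u_0 = (32/19, 44/19, -36/19).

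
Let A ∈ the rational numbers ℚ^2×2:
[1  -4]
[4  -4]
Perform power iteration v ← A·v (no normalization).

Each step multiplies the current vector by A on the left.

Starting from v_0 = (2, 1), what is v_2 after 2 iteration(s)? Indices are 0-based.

v_2 = (-18, -24)

v_0 = (2, 1).
v_1 = A·v_0 = (-2, 4).
v_2 = A·v_1 = (-18, -24).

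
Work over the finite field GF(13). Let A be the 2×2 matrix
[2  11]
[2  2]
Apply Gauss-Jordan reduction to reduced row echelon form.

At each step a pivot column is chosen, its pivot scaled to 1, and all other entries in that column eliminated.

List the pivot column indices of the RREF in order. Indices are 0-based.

pivot columns: 0, 1

step 1: normalize row 0 (÷2) = (1, 12)
  row 1: subtract 2×row0 = (0, 4)
step 2: normalize row 1 (÷4) = (0, 1)
  row 0: subtract 12×row1 = (1, 0)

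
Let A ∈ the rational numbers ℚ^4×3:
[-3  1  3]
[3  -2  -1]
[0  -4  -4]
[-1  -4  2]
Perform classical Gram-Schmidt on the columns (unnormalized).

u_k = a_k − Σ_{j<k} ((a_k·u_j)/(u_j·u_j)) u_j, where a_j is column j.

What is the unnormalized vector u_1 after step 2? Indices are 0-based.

u_1 = (4/19, -23/19, -4, -81/19)

Step 1: u_0 = a_0 = (-3, 3, 0, -1).
Step 2: u_1 = a_1 − (-5/19)·u_0 = (4/19, -23/19, -4, -81/19).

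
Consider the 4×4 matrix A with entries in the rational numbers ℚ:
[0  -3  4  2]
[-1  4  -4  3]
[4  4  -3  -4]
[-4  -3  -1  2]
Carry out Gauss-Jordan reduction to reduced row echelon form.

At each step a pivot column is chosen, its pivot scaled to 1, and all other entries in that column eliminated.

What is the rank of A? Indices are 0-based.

rank = 4

step 1: exchange rows 0,1
step 1: normalize row 0 (÷-1) = (1, -4, 4, -3)
  row 2: subtract 4×row0 = (0, 20, -19, 8)
  row 3: subtract -4×row0 = (0, -19, 15, -10)
step 2: normalize row 1 (÷-3) = (0, 1, -4/3, -2/3)
  row 0: subtract -4×row1 = (1, 0, -4/3, -17/3)
  row 2: subtract 20×row1 = (0, 0, 23/3, 64/3)
  row 3: subtract -19×row1 = (0, 0, -31/3, -68/3)
step 3: normalize row 2 (÷23/3) = (0, 0, 1, 64/23)
  row 0: subtract -4/3×row2 = (1, 0, 0, -45/23)
  row 1: subtract -4/3×row2 = (0, 1, 0, 70/23)
  row 3: subtract -31/3×row2 = (0, 0, 0, 140/23)
step 4: normalize row 3 (÷140/23) = (0, 0, 0, 1)
  row 0: subtract -45/23×row3 = (1, 0, 0, 0)
  row 1: subtract 70/23×row3 = (0, 1, 0, 0)
  row 2: subtract 64/23×row3 = (0, 0, 1, 0)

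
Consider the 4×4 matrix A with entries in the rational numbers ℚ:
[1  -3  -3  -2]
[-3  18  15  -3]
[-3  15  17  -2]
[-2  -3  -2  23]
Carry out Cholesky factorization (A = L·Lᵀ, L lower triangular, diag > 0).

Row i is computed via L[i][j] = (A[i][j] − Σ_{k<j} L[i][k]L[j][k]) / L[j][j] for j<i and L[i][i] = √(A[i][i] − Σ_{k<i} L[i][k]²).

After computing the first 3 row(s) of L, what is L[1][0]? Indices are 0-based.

L[1][0] = -3

Step 1: L[0][0] = √(1) = 1.
  L[1][0] = (-3) / L[0][0] = -3.
Step 2: L[1][1] = √(9) = 3.
  L[2][0] = (-3) / L[0][0] = -3.
  L[2][1] = (6) / L[1][1] = 2.
Step 3: L[2][2] = √(4) = 2.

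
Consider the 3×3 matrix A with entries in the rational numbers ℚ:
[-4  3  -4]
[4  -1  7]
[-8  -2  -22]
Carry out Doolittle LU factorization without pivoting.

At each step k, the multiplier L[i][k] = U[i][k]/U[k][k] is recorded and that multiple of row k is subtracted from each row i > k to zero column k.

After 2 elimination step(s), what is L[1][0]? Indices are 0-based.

[col 0] pivot -4
  R1 -= -1*R0 → (0, 2, 3)  (L[1][0] := -1)
  R2 -= 2*R0 → (0, -8, -14)  (L[2][0] := 2)
[col 1] pivot 2
  R2 -= -4*R1 → (0, 0, -2)  (L[2][1] := -4)

L[1][0] = -1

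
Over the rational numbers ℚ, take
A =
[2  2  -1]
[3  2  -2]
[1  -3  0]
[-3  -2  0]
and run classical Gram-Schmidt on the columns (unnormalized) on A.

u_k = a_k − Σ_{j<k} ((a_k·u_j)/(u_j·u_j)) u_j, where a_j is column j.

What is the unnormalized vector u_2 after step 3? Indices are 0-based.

u_2 = (-33/157, -145/157, -6/157, -169/157)

Step 1: u_0 = a_0 = (2, 3, 1, -3).
Step 2: u_1 = a_1 − (13/23)·u_0 = (20/23, 7/23, -82/23, -7/23).
Step 3: u_2 = a_2 − (-8/23)·u_0 − (-17/157)·u_1 = (-33/157, -145/157, -6/157, -169/157).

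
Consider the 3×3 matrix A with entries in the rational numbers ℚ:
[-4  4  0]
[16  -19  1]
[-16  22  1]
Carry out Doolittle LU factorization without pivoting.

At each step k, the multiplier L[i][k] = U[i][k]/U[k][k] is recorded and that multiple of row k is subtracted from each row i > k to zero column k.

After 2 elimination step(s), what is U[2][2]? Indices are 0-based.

k=0: U[0][0]=-4
  eliminate (1,0): mult=-4, new row 1: (0, -3, 1); set L[1][0]=-4
  eliminate (2,0): mult=4, new row 2: (0, 6, 1); set L[2][0]=4
k=1: U[1][1]=-3
  eliminate (2,1): mult=-2, new row 2: (0, 0, 3); set L[2][1]=-2

U[2][2] = 3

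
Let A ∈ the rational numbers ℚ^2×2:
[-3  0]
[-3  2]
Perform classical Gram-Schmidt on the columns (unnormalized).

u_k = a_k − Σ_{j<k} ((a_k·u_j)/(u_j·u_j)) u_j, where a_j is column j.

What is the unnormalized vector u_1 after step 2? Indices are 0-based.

Step 1: u_0 = a_0 = (-3, -3).
Step 2: u_1 = a_1 − (-1/3)·u_0 = (-1, 1).

u_1 = (-1, 1)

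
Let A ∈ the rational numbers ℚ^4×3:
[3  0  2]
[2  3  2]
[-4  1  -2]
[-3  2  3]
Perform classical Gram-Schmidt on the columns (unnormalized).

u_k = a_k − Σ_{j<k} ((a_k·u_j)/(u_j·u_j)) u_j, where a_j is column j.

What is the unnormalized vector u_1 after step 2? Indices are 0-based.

Step 1: u_0 = a_0 = (3, 2, -4, -3).
Step 2: u_1 = a_1 − (-2/19)·u_0 = (6/19, 61/19, 11/19, 32/19).

u_1 = (6/19, 61/19, 11/19, 32/19)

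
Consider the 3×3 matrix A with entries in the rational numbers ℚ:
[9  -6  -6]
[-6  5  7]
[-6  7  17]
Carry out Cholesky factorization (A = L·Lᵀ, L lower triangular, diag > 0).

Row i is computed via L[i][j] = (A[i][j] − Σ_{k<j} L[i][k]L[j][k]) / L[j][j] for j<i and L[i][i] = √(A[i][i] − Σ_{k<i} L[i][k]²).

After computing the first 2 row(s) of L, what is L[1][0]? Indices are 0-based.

Step 1: L[0][0] = √(9) = 3.
  L[1][0] = (-6) / L[0][0] = -2.
Step 2: L[1][1] = √(1) = 1.

L[1][0] = -2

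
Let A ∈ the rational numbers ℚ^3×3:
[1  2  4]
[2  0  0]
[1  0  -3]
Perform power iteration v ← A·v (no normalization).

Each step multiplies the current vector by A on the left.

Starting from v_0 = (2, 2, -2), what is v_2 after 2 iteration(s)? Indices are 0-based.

v_0 = (2, 2, -2).
v_1 = A·v_0 = (-2, 4, 8).
v_2 = A·v_1 = (38, -4, -26).

v_2 = (38, -4, -26)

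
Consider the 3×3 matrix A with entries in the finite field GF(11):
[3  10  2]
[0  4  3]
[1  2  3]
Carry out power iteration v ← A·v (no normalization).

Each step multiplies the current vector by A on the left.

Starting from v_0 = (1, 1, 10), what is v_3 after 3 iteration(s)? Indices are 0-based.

v_3 = (8, 0, 2)

v_0 = (1, 1, 10).
v_1 = A·v_0 = (0, 1, 0).
v_2 = A·v_1 = (10, 4, 2).
v_3 = A·v_2 = (8, 0, 2).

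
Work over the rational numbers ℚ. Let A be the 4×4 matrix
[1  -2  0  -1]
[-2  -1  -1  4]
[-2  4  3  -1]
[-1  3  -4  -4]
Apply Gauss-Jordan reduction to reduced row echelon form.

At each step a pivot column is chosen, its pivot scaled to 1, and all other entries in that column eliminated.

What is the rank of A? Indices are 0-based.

rank = 4

step 1: normalize row 0 (÷1) = (1, -2, 0, -1)
  row 1: subtract -2×row0 = (0, -5, -1, 2)
  row 2: subtract -2×row0 = (0, 0, 3, -3)
  row 3: subtract -1×row0 = (0, 1, -4, -5)
step 2: normalize row 1 (÷-5) = (0, 1, 1/5, -2/5)
  row 0: subtract -2×row1 = (1, 0, 2/5, -9/5)
  row 3: subtract 1×row1 = (0, 0, -21/5, -23/5)
step 3: normalize row 2 (÷3) = (0, 0, 1, -1)
  row 0: subtract 2/5×row2 = (1, 0, 0, -7/5)
  row 1: subtract 1/5×row2 = (0, 1, 0, -1/5)
  row 3: subtract -21/5×row2 = (0, 0, 0, -44/5)
step 4: normalize row 3 (÷-44/5) = (0, 0, 0, 1)
  row 0: subtract -7/5×row3 = (1, 0, 0, 0)
  row 1: subtract -1/5×row3 = (0, 1, 0, 0)
  row 2: subtract -1×row3 = (0, 0, 1, 0)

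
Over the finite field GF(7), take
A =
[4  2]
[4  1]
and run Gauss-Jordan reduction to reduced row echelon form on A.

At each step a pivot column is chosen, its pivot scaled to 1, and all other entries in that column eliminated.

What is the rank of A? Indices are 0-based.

pivot(0,0)=4: scale R0 → (1, 4)
  clear (1,0): R1 −= (4)R0 → (0, 6)
pivot(1,1)=6: scale R1 → (0, 1)
  clear (0,1): R0 −= (4)R1 → (1, 0)

rank = 2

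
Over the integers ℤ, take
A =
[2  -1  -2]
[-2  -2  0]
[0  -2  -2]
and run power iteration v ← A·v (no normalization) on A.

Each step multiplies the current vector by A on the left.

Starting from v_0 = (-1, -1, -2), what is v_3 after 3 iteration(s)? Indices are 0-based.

v_0 = (-1, -1, -2).
v_1 = A·v_0 = (3, 4, 6).
v_2 = A·v_1 = (-10, -14, -20).
v_3 = A·v_2 = (34, 48, 68).

v_3 = (34, 48, 68)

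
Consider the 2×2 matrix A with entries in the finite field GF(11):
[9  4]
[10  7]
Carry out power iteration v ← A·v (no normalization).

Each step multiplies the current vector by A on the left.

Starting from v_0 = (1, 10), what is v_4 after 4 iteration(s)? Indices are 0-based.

v_4 = (1, 6)

v_0 = (1, 10).
v_1 = A·v_0 = (5, 3).
v_2 = A·v_1 = (2, 5).
v_3 = A·v_2 = (5, 0).
v_4 = A·v_3 = (1, 6).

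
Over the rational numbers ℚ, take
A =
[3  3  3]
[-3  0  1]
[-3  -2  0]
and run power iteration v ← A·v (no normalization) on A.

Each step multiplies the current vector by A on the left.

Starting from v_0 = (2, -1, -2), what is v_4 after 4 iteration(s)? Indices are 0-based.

v_4 = (720, 260, -185)

v_0 = (2, -1, -2).
v_1 = A·v_0 = (-3, -8, -4).
v_2 = A·v_1 = (-45, 5, 25).
v_3 = A·v_2 = (-45, 160, 125).
v_4 = A·v_3 = (720, 260, -185).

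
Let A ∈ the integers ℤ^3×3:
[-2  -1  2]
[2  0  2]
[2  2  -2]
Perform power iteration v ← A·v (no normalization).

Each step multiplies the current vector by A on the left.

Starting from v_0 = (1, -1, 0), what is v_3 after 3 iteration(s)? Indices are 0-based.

v_3 = (6, 4, -8)

v_0 = (1, -1, 0).
v_1 = A·v_0 = (-1, 2, 0).
v_2 = A·v_1 = (0, -2, 2).
v_3 = A·v_2 = (6, 4, -8).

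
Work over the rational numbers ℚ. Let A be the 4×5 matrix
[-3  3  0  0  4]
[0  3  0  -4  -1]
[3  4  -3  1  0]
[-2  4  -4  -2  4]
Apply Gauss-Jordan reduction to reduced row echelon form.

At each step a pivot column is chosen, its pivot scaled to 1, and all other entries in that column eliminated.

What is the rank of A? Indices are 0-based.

rank = 4

[1] R0 /= -3  ⇒  (1, -1, 0, 0, -4/3)
     R2 -= 3·R0  ⇒  (0, 7, -3, 1, 4)
     R3 -= -2·R0  ⇒  (0, 2, -4, -2, 4/3)
[2] R1 /= 3  ⇒  (0, 1, 0, -4/3, -1/3)
     R0 -= -1·R1  ⇒  (1, 0, 0, -4/3, -5/3)
     R2 -= 7·R1  ⇒  (0, 0, -3, 31/3, 19/3)
     R3 -= 2·R1  ⇒  (0, 0, -4, 2/3, 2)
[3] R2 /= -3  ⇒  (0, 0, 1, -31/9, -19/9)
     R3 -= -4·R2  ⇒  (0, 0, 0, -118/9, -58/9)
[4] R3 /= -118/9  ⇒  (0, 0, 0, 1, 29/59)
     R0 -= -4/3·R3  ⇒  (1, 0, 0, 0, -179/177)
     R1 -= -4/3·R3  ⇒  (0, 1, 0, 0, 19/59)
     R2 -= -31/9·R3  ⇒  (0, 0, 1, 0, -74/177)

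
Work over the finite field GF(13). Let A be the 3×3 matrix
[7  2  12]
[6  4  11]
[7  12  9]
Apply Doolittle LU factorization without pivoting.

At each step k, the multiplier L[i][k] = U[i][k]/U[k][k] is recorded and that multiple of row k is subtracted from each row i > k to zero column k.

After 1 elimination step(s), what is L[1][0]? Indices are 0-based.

Step 1: pivot at (0,0) is 7.
  row1 ← row1 − (12)·row0  ⇒  L[1][0]=12, U row1=(0, 6, 10)
  row2 ← row2 − (1)·row0  ⇒  L[2][0]=1, U row2=(0, 10, 10)

L[1][0] = 12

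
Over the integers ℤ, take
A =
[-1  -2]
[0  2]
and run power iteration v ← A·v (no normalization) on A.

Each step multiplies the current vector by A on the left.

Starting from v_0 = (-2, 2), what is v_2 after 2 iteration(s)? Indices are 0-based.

v_0 = (-2, 2).
v_1 = A·v_0 = (-2, 4).
v_2 = A·v_1 = (-6, 8).

v_2 = (-6, 8)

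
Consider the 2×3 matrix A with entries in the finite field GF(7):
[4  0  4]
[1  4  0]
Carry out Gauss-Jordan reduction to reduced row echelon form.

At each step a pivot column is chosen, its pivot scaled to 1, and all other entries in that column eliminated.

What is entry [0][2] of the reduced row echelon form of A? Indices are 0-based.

M[0][2] = 1

step 1: normalize row 0 (÷4) = (1, 0, 1)
  row 1: subtract 1×row0 = (0, 4, 6)
step 2: normalize row 1 (÷4) = (0, 1, 5)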